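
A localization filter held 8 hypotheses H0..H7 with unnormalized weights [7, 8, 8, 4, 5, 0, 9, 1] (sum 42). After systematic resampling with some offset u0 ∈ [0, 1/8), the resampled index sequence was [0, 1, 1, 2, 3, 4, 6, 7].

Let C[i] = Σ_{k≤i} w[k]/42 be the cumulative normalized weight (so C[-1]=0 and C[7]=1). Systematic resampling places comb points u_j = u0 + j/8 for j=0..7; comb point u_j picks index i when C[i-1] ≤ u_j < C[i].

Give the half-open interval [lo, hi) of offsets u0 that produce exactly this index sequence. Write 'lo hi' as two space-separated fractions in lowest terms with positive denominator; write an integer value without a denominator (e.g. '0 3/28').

17/168 3/28

C = [1/6, 5/14, 23/42, 9/14, 16/21, 16/21, 41/42, 1]
j=0 picked index 0: u0 ∈ [0, 1/6)
j=1 picked index 1: u0 ∈ [1/24, 13/56)
j=2 picked index 1: u0 ∈ [-1/12, 3/28)
j=3 picked index 2: u0 ∈ [-1/56, 29/168)
j=4 picked index 3: u0 ∈ [1/21, 1/7)
j=5 picked index 4: u0 ∈ [1/56, 23/168)
j=6 picked index 6: u0 ∈ [1/84, 19/84)
j=7 picked index 7: u0 ∈ [17/168, 1/8)
intersection: [17/168, 3/28)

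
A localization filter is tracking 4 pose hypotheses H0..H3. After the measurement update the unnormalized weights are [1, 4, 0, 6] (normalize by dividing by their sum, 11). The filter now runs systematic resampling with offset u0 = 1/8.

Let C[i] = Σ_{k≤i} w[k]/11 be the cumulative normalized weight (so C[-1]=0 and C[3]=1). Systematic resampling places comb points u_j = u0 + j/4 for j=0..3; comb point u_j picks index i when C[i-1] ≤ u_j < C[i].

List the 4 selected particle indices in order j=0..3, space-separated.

1 1 3 3

C = [1/11, 5/11, 5/11, 1]
j=0: u_0=1/8 ∈ [1/11, 5/11) → index 1
j=1: u_1=3/8 ∈ [1/11, 5/11) → index 1
j=2: u_2=5/8 ∈ [5/11, 1) → index 3
j=3: u_3=7/8 ∈ [5/11, 1) → index 3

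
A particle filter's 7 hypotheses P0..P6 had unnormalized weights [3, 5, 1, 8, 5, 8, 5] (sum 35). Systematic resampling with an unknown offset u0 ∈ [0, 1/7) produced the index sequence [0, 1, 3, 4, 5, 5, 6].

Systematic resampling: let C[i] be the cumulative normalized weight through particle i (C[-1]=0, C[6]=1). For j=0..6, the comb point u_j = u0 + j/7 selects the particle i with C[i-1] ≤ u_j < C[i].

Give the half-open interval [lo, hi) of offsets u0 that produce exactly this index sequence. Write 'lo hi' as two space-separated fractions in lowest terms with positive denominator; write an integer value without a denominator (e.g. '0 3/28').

C = [3/35, 8/35, 9/35, 17/35, 22/35, 6/7, 1]
j=0 picked index 0: u0 ∈ [0, 3/35)
j=1 picked index 1: u0 ∈ [-2/35, 3/35)
j=2 picked index 3: u0 ∈ [-1/35, 1/5)
j=3 picked index 4: u0 ∈ [2/35, 1/5)
j=4 picked index 5: u0 ∈ [2/35, 2/7)
j=5 picked index 5: u0 ∈ [-3/35, 1/7)
j=6 picked index 6: u0 ∈ [0, 1/7)
intersection: [2/35, 3/35)

2/35 3/35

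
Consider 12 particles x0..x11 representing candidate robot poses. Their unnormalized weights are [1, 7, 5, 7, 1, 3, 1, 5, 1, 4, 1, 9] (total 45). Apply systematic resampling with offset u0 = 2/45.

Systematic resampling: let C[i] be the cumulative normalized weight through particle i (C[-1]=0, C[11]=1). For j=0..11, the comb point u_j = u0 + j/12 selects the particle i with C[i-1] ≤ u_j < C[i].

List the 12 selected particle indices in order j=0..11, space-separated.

1 1 2 3 3 4 6 7 9 10 11 11

C = [1/45, 8/45, 13/45, 4/9, 7/15, 8/15, 5/9, 2/3, 31/45, 7/9, 4/5, 1]
j=0: u_0=2/45 ∈ [1/45, 8/45) → index 1
j=1: u_1=23/180 ∈ [1/45, 8/45) → index 1
j=2: u_2=19/90 ∈ [8/45, 13/45) → index 2
j=3: u_3=53/180 ∈ [13/45, 4/9) → index 3
j=4: u_4=17/45 ∈ [13/45, 4/9) → index 3
j=5: u_5=83/180 ∈ [4/9, 7/15) → index 4
j=6: u_6=49/90 ∈ [8/15, 5/9) → index 6
j=7: u_7=113/180 ∈ [5/9, 2/3) → index 7
j=8: u_8=32/45 ∈ [31/45, 7/9) → index 9
j=9: u_9=143/180 ∈ [7/9, 4/5) → index 10
j=10: u_10=79/90 ∈ [4/5, 1) → index 11
j=11: u_11=173/180 ∈ [4/5, 1) → index 11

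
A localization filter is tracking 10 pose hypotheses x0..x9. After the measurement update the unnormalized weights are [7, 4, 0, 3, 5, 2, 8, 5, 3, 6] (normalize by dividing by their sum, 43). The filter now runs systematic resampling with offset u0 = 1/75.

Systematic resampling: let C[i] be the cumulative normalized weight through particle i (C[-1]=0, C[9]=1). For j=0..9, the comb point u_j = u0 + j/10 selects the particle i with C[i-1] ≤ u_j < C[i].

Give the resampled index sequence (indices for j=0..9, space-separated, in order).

0 0 1 3 4 6 6 7 8 9

C = [7/43, 11/43, 11/43, 14/43, 19/43, 21/43, 29/43, 34/43, 37/43, 1]
j=0: u_0=1/75 ∈ [0, 7/43) → index 0
j=1: u_1=17/150 ∈ [0, 7/43) → index 0
j=2: u_2=16/75 ∈ [7/43, 11/43) → index 1
j=3: u_3=47/150 ∈ [11/43, 14/43) → index 3
j=4: u_4=31/75 ∈ [14/43, 19/43) → index 4
j=5: u_5=77/150 ∈ [21/43, 29/43) → index 6
j=6: u_6=46/75 ∈ [21/43, 29/43) → index 6
j=7: u_7=107/150 ∈ [29/43, 34/43) → index 7
j=8: u_8=61/75 ∈ [34/43, 37/43) → index 8
j=9: u_9=137/150 ∈ [37/43, 1) → index 9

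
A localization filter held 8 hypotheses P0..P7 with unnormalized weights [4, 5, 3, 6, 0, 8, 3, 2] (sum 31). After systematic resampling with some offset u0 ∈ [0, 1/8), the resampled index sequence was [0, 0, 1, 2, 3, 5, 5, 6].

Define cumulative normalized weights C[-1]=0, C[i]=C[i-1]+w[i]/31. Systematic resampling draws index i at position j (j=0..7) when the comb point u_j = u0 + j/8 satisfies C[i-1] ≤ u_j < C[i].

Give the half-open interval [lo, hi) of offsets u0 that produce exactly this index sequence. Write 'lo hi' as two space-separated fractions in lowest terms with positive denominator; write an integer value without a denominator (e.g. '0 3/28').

0 1/248

C = [4/31, 9/31, 12/31, 18/31, 18/31, 26/31, 29/31, 1]
j=0 picked index 0: u0 ∈ [0, 4/31)
j=1 picked index 0: u0 ∈ [-1/8, 1/248)
j=2 picked index 1: u0 ∈ [-15/124, 5/124)
j=3 picked index 2: u0 ∈ [-21/248, 3/248)
j=4 picked index 3: u0 ∈ [-7/62, 5/62)
j=5 picked index 5: u0 ∈ [-11/248, 53/248)
j=6 picked index 5: u0 ∈ [-21/124, 11/124)
j=7 picked index 6: u0 ∈ [-9/248, 15/248)
intersection: [0, 1/248)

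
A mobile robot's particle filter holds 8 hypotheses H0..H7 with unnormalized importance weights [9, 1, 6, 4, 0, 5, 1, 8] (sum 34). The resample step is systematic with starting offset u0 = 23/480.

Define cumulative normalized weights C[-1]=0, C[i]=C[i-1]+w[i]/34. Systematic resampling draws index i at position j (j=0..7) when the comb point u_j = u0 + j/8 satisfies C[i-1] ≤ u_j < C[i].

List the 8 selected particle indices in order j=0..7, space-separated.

0 0 2 2 3 5 7 7

C = [9/34, 5/17, 8/17, 10/17, 10/17, 25/34, 13/17, 1]
j=0: u_0=23/480 ∈ [0, 9/34) → index 0
j=1: u_1=83/480 ∈ [0, 9/34) → index 0
j=2: u_2=143/480 ∈ [5/17, 8/17) → index 2
j=3: u_3=203/480 ∈ [5/17, 8/17) → index 2
j=4: u_4=263/480 ∈ [8/17, 10/17) → index 3
j=5: u_5=323/480 ∈ [10/17, 25/34) → index 5
j=6: u_6=383/480 ∈ [13/17, 1) → index 7
j=7: u_7=443/480 ∈ [13/17, 1) → index 7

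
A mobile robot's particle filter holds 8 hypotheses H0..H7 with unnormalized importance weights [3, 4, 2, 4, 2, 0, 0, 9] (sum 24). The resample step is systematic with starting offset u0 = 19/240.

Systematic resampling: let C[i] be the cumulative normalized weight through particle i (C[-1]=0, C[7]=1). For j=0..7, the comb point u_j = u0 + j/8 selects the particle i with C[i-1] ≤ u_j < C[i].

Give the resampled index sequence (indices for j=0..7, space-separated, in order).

C = [1/8, 7/24, 3/8, 13/24, 5/8, 5/8, 5/8, 1]
j=0: u_0=19/240 ∈ [0, 1/8) → index 0
j=1: u_1=49/240 ∈ [1/8, 7/24) → index 1
j=2: u_2=79/240 ∈ [7/24, 3/8) → index 2
j=3: u_3=109/240 ∈ [3/8, 13/24) → index 3
j=4: u_4=139/240 ∈ [13/24, 5/8) → index 4
j=5: u_5=169/240 ∈ [5/8, 1) → index 7
j=6: u_6=199/240 ∈ [5/8, 1) → index 7
j=7: u_7=229/240 ∈ [5/8, 1) → index 7

0 1 2 3 4 7 7 7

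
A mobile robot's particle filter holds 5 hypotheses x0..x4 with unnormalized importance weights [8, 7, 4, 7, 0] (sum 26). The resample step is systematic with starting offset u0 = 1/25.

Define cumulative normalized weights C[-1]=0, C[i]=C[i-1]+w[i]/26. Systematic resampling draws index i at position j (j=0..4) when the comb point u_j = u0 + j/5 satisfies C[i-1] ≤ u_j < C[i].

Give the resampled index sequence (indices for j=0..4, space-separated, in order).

0 0 1 2 3

C = [4/13, 15/26, 19/26, 1, 1]
j=0: u_0=1/25 ∈ [0, 4/13) → index 0
j=1: u_1=6/25 ∈ [0, 4/13) → index 0
j=2: u_2=11/25 ∈ [4/13, 15/26) → index 1
j=3: u_3=16/25 ∈ [15/26, 19/26) → index 2
j=4: u_4=21/25 ∈ [19/26, 1) → index 3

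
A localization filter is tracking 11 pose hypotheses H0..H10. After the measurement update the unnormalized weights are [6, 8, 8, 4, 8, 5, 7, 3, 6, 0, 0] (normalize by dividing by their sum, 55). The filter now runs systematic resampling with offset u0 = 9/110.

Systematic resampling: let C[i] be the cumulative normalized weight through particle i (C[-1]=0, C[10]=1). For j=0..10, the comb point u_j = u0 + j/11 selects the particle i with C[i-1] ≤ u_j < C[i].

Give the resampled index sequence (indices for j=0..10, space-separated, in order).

C = [6/55, 14/55, 2/5, 26/55, 34/55, 39/55, 46/55, 49/55, 1, 1, 1]
j=0: u_0=9/110 ∈ [0, 6/55) → index 0
j=1: u_1=19/110 ∈ [6/55, 14/55) → index 1
j=2: u_2=29/110 ∈ [14/55, 2/5) → index 2
j=3: u_3=39/110 ∈ [14/55, 2/5) → index 2
j=4: u_4=49/110 ∈ [2/5, 26/55) → index 3
j=5: u_5=59/110 ∈ [26/55, 34/55) → index 4
j=6: u_6=69/110 ∈ [34/55, 39/55) → index 5
j=7: u_7=79/110 ∈ [39/55, 46/55) → index 6
j=8: u_8=89/110 ∈ [39/55, 46/55) → index 6
j=9: u_9=9/10 ∈ [49/55, 1) → index 8
j=10: u_10=109/110 ∈ [49/55, 1) → index 8

0 1 2 2 3 4 5 6 6 8 8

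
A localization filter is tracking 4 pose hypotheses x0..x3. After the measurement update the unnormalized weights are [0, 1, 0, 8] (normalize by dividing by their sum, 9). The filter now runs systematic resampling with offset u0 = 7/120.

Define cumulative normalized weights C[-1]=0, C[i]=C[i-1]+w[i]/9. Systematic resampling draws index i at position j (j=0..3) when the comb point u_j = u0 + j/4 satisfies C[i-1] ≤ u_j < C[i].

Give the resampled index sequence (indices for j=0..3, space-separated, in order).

C = [0, 1/9, 1/9, 1]
j=0: u_0=7/120 ∈ [0, 1/9) → index 1
j=1: u_1=37/120 ∈ [1/9, 1) → index 3
j=2: u_2=67/120 ∈ [1/9, 1) → index 3
j=3: u_3=97/120 ∈ [1/9, 1) → index 3

1 3 3 3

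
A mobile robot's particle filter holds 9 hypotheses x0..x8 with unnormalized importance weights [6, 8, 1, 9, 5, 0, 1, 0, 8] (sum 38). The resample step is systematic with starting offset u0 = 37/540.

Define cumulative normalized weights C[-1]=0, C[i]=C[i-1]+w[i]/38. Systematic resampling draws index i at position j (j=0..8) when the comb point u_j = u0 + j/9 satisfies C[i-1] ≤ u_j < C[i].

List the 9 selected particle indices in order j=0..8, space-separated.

C = [3/19, 7/19, 15/38, 12/19, 29/38, 29/38, 15/19, 15/19, 1]
j=0: u_0=37/540 ∈ [0, 3/19) → index 0
j=1: u_1=97/540 ∈ [3/19, 7/19) → index 1
j=2: u_2=157/540 ∈ [3/19, 7/19) → index 1
j=3: u_3=217/540 ∈ [15/38, 12/19) → index 3
j=4: u_4=277/540 ∈ [15/38, 12/19) → index 3
j=5: u_5=337/540 ∈ [15/38, 12/19) → index 3
j=6: u_6=397/540 ∈ [12/19, 29/38) → index 4
j=7: u_7=457/540 ∈ [15/19, 1) → index 8
j=8: u_8=517/540 ∈ [15/19, 1) → index 8

0 1 1 3 3 3 4 8 8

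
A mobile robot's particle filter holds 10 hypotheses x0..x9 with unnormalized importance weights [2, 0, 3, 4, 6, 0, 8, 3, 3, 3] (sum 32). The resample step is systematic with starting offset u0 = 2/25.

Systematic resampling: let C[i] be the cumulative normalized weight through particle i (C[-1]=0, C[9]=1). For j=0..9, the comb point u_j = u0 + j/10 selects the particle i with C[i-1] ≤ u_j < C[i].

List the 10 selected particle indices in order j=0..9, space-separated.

C = [1/16, 1/16, 5/32, 9/32, 15/32, 15/32, 23/32, 13/16, 29/32, 1]
j=0: u_0=2/25 ∈ [1/16, 5/32) → index 2
j=1: u_1=9/50 ∈ [5/32, 9/32) → index 3
j=2: u_2=7/25 ∈ [5/32, 9/32) → index 3
j=3: u_3=19/50 ∈ [9/32, 15/32) → index 4
j=4: u_4=12/25 ∈ [15/32, 23/32) → index 6
j=5: u_5=29/50 ∈ [15/32, 23/32) → index 6
j=6: u_6=17/25 ∈ [15/32, 23/32) → index 6
j=7: u_7=39/50 ∈ [23/32, 13/16) → index 7
j=8: u_8=22/25 ∈ [13/16, 29/32) → index 8
j=9: u_9=49/50 ∈ [29/32, 1) → index 9

2 3 3 4 6 6 6 7 8 9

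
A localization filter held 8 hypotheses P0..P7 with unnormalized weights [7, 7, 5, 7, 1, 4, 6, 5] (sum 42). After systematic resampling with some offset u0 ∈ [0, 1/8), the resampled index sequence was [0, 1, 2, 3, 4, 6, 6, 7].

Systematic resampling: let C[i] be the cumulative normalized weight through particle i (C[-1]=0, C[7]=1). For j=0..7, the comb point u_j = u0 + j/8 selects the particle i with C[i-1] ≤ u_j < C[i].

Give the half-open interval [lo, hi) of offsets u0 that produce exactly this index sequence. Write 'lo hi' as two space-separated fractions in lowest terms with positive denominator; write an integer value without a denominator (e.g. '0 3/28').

5/42 1/8

C = [1/6, 1/3, 19/42, 13/21, 9/14, 31/42, 37/42, 1]
j=0 picked index 0: u0 ∈ [0, 1/6)
j=1 picked index 1: u0 ∈ [1/24, 5/24)
j=2 picked index 2: u0 ∈ [1/12, 17/84)
j=3 picked index 3: u0 ∈ [13/168, 41/168)
j=4 picked index 4: u0 ∈ [5/42, 1/7)
j=5 picked index 6: u0 ∈ [19/168, 43/168)
j=6 picked index 6: u0 ∈ [-1/84, 11/84)
j=7 picked index 7: u0 ∈ [1/168, 1/8)
intersection: [5/42, 1/8)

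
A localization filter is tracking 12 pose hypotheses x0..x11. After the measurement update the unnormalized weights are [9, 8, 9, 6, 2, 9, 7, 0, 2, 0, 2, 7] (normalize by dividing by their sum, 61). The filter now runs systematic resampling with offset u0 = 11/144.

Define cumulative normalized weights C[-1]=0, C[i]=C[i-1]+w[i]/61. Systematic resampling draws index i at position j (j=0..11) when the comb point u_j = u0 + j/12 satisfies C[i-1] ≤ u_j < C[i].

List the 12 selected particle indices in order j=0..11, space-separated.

C = [9/61, 17/61, 26/61, 32/61, 34/61, 43/61, 50/61, 50/61, 52/61, 52/61, 54/61, 1]
j=0: u_0=11/144 ∈ [0, 9/61) → index 0
j=1: u_1=23/144 ∈ [9/61, 17/61) → index 1
j=2: u_2=35/144 ∈ [9/61, 17/61) → index 1
j=3: u_3=47/144 ∈ [17/61, 26/61) → index 2
j=4: u_4=59/144 ∈ [17/61, 26/61) → index 2
j=5: u_5=71/144 ∈ [26/61, 32/61) → index 3
j=6: u_6=83/144 ∈ [34/61, 43/61) → index 5
j=7: u_7=95/144 ∈ [34/61, 43/61) → index 5
j=8: u_8=107/144 ∈ [43/61, 50/61) → index 6
j=9: u_9=119/144 ∈ [50/61, 52/61) → index 8
j=10: u_10=131/144 ∈ [54/61, 1) → index 11
j=11: u_11=143/144 ∈ [54/61, 1) → index 11

0 1 1 2 2 3 5 5 6 8 11 11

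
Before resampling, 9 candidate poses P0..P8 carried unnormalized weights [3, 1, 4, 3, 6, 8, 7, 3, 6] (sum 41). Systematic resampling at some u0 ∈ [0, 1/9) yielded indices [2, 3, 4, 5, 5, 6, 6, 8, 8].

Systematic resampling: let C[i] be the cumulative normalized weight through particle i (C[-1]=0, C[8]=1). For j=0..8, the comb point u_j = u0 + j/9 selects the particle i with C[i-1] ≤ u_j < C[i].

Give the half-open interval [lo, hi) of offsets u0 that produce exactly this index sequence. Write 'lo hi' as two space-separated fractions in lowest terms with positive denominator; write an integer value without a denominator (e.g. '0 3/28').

4/41 1/9

C = [3/41, 4/41, 8/41, 11/41, 17/41, 25/41, 32/41, 35/41, 1]
j=0 picked index 2: u0 ∈ [4/41, 8/41)
j=1 picked index 3: u0 ∈ [31/369, 58/369)
j=2 picked index 4: u0 ∈ [17/369, 71/369)
j=3 picked index 5: u0 ∈ [10/123, 34/123)
j=4 picked index 5: u0 ∈ [-11/369, 61/369)
j=5 picked index 6: u0 ∈ [20/369, 83/369)
j=6 picked index 6: u0 ∈ [-7/123, 14/123)
j=7 picked index 8: u0 ∈ [28/369, 2/9)
j=8 picked index 8: u0 ∈ [-13/369, 1/9)
intersection: [4/41, 1/9)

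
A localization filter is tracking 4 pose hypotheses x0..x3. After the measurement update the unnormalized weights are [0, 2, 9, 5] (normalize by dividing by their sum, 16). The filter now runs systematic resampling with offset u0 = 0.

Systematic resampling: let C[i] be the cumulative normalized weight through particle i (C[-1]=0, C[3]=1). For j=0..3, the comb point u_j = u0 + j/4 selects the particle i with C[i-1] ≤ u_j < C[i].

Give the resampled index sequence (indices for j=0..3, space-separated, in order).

C = [0, 1/8, 11/16, 1]
j=0: u_0=0 ∈ [0, 1/8) → index 1
j=1: u_1=1/4 ∈ [1/8, 11/16) → index 2
j=2: u_2=1/2 ∈ [1/8, 11/16) → index 2
j=3: u_3=3/4 ∈ [11/16, 1) → index 3

1 2 2 3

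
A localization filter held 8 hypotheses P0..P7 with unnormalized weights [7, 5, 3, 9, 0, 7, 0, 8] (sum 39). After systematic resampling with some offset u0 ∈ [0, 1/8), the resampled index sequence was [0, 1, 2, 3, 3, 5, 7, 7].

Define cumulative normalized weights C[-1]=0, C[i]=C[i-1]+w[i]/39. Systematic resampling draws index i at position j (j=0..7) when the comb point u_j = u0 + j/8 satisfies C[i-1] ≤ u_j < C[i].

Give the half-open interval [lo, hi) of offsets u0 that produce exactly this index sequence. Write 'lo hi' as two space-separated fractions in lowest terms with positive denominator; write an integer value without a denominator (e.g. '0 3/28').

C = [7/39, 4/13, 5/13, 8/13, 8/13, 31/39, 31/39, 1]
j=0 picked index 0: u0 ∈ [0, 7/39)
j=1 picked index 1: u0 ∈ [17/312, 19/104)
j=2 picked index 2: u0 ∈ [3/52, 7/52)
j=3 picked index 3: u0 ∈ [1/104, 25/104)
j=4 picked index 3: u0 ∈ [-3/26, 3/26)
j=5 picked index 5: u0 ∈ [-1/104, 53/312)
j=6 picked index 7: u0 ∈ [7/156, 1/4)
j=7 picked index 7: u0 ∈ [-25/312, 1/8)
intersection: [3/52, 3/26)

3/52 3/26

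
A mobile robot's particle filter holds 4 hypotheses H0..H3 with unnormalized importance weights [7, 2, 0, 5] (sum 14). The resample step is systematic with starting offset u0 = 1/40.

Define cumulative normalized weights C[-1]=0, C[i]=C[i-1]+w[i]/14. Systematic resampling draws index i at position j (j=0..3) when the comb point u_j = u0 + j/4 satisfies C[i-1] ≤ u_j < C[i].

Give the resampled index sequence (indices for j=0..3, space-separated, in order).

0 0 1 3

C = [1/2, 9/14, 9/14, 1]
j=0: u_0=1/40 ∈ [0, 1/2) → index 0
j=1: u_1=11/40 ∈ [0, 1/2) → index 0
j=2: u_2=21/40 ∈ [1/2, 9/14) → index 1
j=3: u_3=31/40 ∈ [9/14, 1) → index 3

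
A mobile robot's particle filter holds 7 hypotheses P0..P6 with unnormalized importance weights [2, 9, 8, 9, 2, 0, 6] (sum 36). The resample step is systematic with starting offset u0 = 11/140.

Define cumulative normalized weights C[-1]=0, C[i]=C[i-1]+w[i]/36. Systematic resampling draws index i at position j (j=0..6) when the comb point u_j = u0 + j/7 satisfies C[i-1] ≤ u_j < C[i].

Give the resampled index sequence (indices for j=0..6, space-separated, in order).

C = [1/18, 11/36, 19/36, 7/9, 5/6, 5/6, 1]
j=0: u_0=11/140 ∈ [1/18, 11/36) → index 1
j=1: u_1=31/140 ∈ [1/18, 11/36) → index 1
j=2: u_2=51/140 ∈ [11/36, 19/36) → index 2
j=3: u_3=71/140 ∈ [11/36, 19/36) → index 2
j=4: u_4=13/20 ∈ [19/36, 7/9) → index 3
j=5: u_5=111/140 ∈ [7/9, 5/6) → index 4
j=6: u_6=131/140 ∈ [5/6, 1) → index 6

1 1 2 2 3 4 6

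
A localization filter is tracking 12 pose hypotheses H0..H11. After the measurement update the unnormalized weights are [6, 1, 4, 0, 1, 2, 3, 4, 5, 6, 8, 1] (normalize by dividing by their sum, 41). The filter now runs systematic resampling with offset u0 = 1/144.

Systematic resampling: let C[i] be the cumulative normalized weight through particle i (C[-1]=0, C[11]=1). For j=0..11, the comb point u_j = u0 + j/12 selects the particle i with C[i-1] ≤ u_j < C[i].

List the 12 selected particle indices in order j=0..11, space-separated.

C = [6/41, 7/41, 11/41, 11/41, 12/41, 14/41, 17/41, 21/41, 26/41, 32/41, 40/41, 1]
j=0: u_0=1/144 ∈ [0, 6/41) → index 0
j=1: u_1=13/144 ∈ [0, 6/41) → index 0
j=2: u_2=25/144 ∈ [7/41, 11/41) → index 2
j=3: u_3=37/144 ∈ [7/41, 11/41) → index 2
j=4: u_4=49/144 ∈ [12/41, 14/41) → index 5
j=5: u_5=61/144 ∈ [17/41, 21/41) → index 7
j=6: u_6=73/144 ∈ [17/41, 21/41) → index 7
j=7: u_7=85/144 ∈ [21/41, 26/41) → index 8
j=8: u_8=97/144 ∈ [26/41, 32/41) → index 9
j=9: u_9=109/144 ∈ [26/41, 32/41) → index 9
j=10: u_10=121/144 ∈ [32/41, 40/41) → index 10
j=11: u_11=133/144 ∈ [32/41, 40/41) → index 10

0 0 2 2 5 7 7 8 9 9 10 10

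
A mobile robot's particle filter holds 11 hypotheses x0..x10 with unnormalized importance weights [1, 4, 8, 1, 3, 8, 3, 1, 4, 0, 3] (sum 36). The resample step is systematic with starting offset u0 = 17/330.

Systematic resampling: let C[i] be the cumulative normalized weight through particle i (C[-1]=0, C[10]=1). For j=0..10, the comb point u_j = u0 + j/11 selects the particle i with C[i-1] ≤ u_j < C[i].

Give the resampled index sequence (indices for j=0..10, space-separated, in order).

C = [1/36, 5/36, 13/36, 7/18, 17/36, 25/36, 7/9, 29/36, 11/12, 11/12, 1]
j=0: u_0=17/330 ∈ [1/36, 5/36) → index 1
j=1: u_1=47/330 ∈ [5/36, 13/36) → index 2
j=2: u_2=7/30 ∈ [5/36, 13/36) → index 2
j=3: u_3=107/330 ∈ [5/36, 13/36) → index 2
j=4: u_4=137/330 ∈ [7/18, 17/36) → index 4
j=5: u_5=167/330 ∈ [17/36, 25/36) → index 5
j=6: u_6=197/330 ∈ [17/36, 25/36) → index 5
j=7: u_7=227/330 ∈ [17/36, 25/36) → index 5
j=8: u_8=257/330 ∈ [7/9, 29/36) → index 7
j=9: u_9=287/330 ∈ [29/36, 11/12) → index 8
j=10: u_10=317/330 ∈ [11/12, 1) → index 10

1 2 2 2 4 5 5 5 7 8 10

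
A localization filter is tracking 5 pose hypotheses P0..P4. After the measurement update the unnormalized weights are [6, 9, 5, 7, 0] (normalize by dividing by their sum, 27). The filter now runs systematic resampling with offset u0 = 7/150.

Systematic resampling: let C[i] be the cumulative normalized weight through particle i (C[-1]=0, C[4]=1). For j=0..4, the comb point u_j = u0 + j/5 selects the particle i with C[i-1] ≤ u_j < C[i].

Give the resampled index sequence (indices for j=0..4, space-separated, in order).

0 1 1 2 3

C = [2/9, 5/9, 20/27, 1, 1]
j=0: u_0=7/150 ∈ [0, 2/9) → index 0
j=1: u_1=37/150 ∈ [2/9, 5/9) → index 1
j=2: u_2=67/150 ∈ [2/9, 5/9) → index 1
j=3: u_3=97/150 ∈ [5/9, 20/27) → index 2
j=4: u_4=127/150 ∈ [20/27, 1) → index 3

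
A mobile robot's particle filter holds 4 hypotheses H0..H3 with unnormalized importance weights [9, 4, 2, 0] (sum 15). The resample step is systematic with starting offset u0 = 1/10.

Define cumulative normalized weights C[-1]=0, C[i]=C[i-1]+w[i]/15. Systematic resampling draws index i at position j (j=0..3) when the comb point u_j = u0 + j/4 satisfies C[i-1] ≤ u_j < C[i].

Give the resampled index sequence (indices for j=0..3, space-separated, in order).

0 0 1 1

C = [3/5, 13/15, 1, 1]
j=0: u_0=1/10 ∈ [0, 3/5) → index 0
j=1: u_1=7/20 ∈ [0, 3/5) → index 0
j=2: u_2=3/5 ∈ [3/5, 13/15) → index 1
j=3: u_3=17/20 ∈ [3/5, 13/15) → index 1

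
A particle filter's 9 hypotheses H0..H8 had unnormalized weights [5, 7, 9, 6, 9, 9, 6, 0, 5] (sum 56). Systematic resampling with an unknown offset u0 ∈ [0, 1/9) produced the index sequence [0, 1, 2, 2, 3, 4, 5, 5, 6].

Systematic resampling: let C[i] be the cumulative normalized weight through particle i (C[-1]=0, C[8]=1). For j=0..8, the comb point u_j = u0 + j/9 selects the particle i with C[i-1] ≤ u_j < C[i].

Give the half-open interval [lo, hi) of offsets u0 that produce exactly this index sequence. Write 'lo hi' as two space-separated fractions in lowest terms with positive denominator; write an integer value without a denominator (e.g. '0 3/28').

0 11/504

C = [5/56, 3/14, 3/8, 27/56, 9/14, 45/56, 51/56, 51/56, 1]
j=0 picked index 0: u0 ∈ [0, 5/56)
j=1 picked index 1: u0 ∈ [-11/504, 13/126)
j=2 picked index 2: u0 ∈ [-1/126, 11/72)
j=3 picked index 2: u0 ∈ [-5/42, 1/24)
j=4 picked index 3: u0 ∈ [-5/72, 19/504)
j=5 picked index 4: u0 ∈ [-37/504, 11/126)
j=6 picked index 5: u0 ∈ [-1/42, 23/168)
j=7 picked index 5: u0 ∈ [-17/126, 13/504)
j=8 picked index 6: u0 ∈ [-43/504, 11/504)
intersection: [0, 11/504)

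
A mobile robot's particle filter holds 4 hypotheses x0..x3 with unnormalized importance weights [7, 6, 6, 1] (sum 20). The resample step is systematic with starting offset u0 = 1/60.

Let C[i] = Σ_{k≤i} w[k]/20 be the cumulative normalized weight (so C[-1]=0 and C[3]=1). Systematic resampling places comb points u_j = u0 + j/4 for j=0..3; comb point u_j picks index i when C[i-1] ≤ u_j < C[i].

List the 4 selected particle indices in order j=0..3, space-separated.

C = [7/20, 13/20, 19/20, 1]
j=0: u_0=1/60 ∈ [0, 7/20) → index 0
j=1: u_1=4/15 ∈ [0, 7/20) → index 0
j=2: u_2=31/60 ∈ [7/20, 13/20) → index 1
j=3: u_3=23/30 ∈ [13/20, 19/20) → index 2

0 0 1 2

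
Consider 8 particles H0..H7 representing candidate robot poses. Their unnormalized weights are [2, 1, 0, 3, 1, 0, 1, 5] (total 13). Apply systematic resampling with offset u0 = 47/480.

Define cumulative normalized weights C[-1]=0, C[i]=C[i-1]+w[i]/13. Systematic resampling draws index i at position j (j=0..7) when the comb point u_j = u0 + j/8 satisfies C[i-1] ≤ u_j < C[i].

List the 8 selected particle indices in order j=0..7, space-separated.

0 1 3 4 6 7 7 7

C = [2/13, 3/13, 3/13, 6/13, 7/13, 7/13, 8/13, 1]
j=0: u_0=47/480 ∈ [0, 2/13) → index 0
j=1: u_1=107/480 ∈ [2/13, 3/13) → index 1
j=2: u_2=167/480 ∈ [3/13, 6/13) → index 3
j=3: u_3=227/480 ∈ [6/13, 7/13) → index 4
j=4: u_4=287/480 ∈ [7/13, 8/13) → index 6
j=5: u_5=347/480 ∈ [8/13, 1) → index 7
j=6: u_6=407/480 ∈ [8/13, 1) → index 7
j=7: u_7=467/480 ∈ [8/13, 1) → index 7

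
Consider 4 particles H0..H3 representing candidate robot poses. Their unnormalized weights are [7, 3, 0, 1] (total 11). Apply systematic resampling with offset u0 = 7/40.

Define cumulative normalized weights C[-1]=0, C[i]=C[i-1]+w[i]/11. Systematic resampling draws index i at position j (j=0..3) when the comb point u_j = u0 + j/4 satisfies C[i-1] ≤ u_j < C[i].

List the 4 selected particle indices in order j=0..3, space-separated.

C = [7/11, 10/11, 10/11, 1]
j=0: u_0=7/40 ∈ [0, 7/11) → index 0
j=1: u_1=17/40 ∈ [0, 7/11) → index 0
j=2: u_2=27/40 ∈ [7/11, 10/11) → index 1
j=3: u_3=37/40 ∈ [10/11, 1) → index 3

0 0 1 3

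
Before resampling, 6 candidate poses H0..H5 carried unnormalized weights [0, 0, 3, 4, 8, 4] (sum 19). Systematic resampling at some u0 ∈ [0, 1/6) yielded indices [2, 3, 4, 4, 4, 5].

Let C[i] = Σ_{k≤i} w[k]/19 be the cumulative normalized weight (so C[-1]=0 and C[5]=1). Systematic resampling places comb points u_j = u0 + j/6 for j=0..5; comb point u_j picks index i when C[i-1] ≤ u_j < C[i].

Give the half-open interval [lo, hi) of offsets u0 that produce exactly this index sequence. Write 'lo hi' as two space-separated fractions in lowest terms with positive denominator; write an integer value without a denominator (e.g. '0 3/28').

2/57 7/57

C = [0, 0, 3/19, 7/19, 15/19, 1]
j=0 picked index 2: u0 ∈ [0, 3/19)
j=1 picked index 3: u0 ∈ [-1/114, 23/114)
j=2 picked index 4: u0 ∈ [2/57, 26/57)
j=3 picked index 4: u0 ∈ [-5/38, 11/38)
j=4 picked index 4: u0 ∈ [-17/57, 7/57)
j=5 picked index 5: u0 ∈ [-5/114, 1/6)
intersection: [2/57, 7/57)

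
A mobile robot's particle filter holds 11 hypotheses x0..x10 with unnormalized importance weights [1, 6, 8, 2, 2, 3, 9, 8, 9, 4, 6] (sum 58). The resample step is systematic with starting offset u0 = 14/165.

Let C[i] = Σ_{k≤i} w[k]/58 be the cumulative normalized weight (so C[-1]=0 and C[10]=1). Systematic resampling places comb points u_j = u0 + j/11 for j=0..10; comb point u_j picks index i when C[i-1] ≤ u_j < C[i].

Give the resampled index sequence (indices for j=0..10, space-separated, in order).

1 2 3 5 6 7 7 8 8 10 10

C = [1/58, 7/58, 15/58, 17/58, 19/58, 11/29, 31/58, 39/58, 24/29, 26/29, 1]
j=0: u_0=14/165 ∈ [1/58, 7/58) → index 1
j=1: u_1=29/165 ∈ [7/58, 15/58) → index 2
j=2: u_2=4/15 ∈ [15/58, 17/58) → index 3
j=3: u_3=59/165 ∈ [19/58, 11/29) → index 5
j=4: u_4=74/165 ∈ [11/29, 31/58) → index 6
j=5: u_5=89/165 ∈ [31/58, 39/58) → index 7
j=6: u_6=104/165 ∈ [31/58, 39/58) → index 7
j=7: u_7=119/165 ∈ [39/58, 24/29) → index 8
j=8: u_8=134/165 ∈ [39/58, 24/29) → index 8
j=9: u_9=149/165 ∈ [26/29, 1) → index 10
j=10: u_10=164/165 ∈ [26/29, 1) → index 10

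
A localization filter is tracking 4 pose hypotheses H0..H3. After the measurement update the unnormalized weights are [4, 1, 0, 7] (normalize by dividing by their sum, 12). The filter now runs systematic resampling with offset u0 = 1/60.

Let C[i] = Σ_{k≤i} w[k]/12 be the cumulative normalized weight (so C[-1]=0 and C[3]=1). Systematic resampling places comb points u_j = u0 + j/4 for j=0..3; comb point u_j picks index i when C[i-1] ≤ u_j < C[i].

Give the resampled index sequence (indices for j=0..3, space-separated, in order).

0 0 3 3

C = [1/3, 5/12, 5/12, 1]
j=0: u_0=1/60 ∈ [0, 1/3) → index 0
j=1: u_1=4/15 ∈ [0, 1/3) → index 0
j=2: u_2=31/60 ∈ [5/12, 1) → index 3
j=3: u_3=23/30 ∈ [5/12, 1) → index 3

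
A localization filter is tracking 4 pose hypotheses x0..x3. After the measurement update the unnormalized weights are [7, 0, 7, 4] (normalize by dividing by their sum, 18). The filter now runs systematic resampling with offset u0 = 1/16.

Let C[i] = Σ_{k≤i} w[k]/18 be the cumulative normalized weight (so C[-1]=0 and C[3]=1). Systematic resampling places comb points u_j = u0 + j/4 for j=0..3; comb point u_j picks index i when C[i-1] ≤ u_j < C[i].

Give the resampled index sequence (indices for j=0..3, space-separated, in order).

C = [7/18, 7/18, 7/9, 1]
j=0: u_0=1/16 ∈ [0, 7/18) → index 0
j=1: u_1=5/16 ∈ [0, 7/18) → index 0
j=2: u_2=9/16 ∈ [7/18, 7/9) → index 2
j=3: u_3=13/16 ∈ [7/9, 1) → index 3

0 0 2 3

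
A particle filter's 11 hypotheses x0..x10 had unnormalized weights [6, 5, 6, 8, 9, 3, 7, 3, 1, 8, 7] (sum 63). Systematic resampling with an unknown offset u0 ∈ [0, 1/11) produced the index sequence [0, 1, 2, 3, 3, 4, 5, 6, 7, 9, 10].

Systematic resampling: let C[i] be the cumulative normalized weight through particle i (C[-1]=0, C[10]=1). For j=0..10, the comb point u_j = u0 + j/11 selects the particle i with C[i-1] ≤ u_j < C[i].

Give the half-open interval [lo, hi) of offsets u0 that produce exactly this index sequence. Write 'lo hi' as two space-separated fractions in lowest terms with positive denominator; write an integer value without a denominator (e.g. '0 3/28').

1/231 13/693

C = [2/21, 11/63, 17/63, 25/63, 34/63, 37/63, 44/63, 47/63, 16/21, 8/9, 1]
j=0 picked index 0: u0 ∈ [0, 2/21)
j=1 picked index 1: u0 ∈ [1/231, 58/693)
j=2 picked index 2: u0 ∈ [-5/693, 61/693)
j=3 picked index 3: u0 ∈ [-2/693, 86/693)
j=4 picked index 3: u0 ∈ [-65/693, 23/693)
j=5 picked index 4: u0 ∈ [-40/693, 59/693)
j=6 picked index 5: u0 ∈ [-4/693, 29/693)
j=7 picked index 6: u0 ∈ [-34/693, 43/693)
j=8 picked index 7: u0 ∈ [-20/693, 13/693)
j=9 picked index 9: u0 ∈ [-13/231, 7/99)
j=10 picked index 10: u0 ∈ [-2/99, 1/11)
intersection: [1/231, 13/693)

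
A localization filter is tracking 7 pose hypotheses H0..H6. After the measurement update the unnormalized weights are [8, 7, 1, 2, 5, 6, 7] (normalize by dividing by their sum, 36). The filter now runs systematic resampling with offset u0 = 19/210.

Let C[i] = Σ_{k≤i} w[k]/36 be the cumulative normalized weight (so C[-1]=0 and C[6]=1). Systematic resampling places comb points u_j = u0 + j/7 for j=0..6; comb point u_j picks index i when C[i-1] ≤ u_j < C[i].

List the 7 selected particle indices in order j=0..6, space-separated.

C = [2/9, 5/12, 4/9, 1/2, 23/36, 29/36, 1]
j=0: u_0=19/210 ∈ [0, 2/9) → index 0
j=1: u_1=7/30 ∈ [2/9, 5/12) → index 1
j=2: u_2=79/210 ∈ [2/9, 5/12) → index 1
j=3: u_3=109/210 ∈ [1/2, 23/36) → index 4
j=4: u_4=139/210 ∈ [23/36, 29/36) → index 5
j=5: u_5=169/210 ∈ [23/36, 29/36) → index 5
j=6: u_6=199/210 ∈ [29/36, 1) → index 6

0 1 1 4 5 5 6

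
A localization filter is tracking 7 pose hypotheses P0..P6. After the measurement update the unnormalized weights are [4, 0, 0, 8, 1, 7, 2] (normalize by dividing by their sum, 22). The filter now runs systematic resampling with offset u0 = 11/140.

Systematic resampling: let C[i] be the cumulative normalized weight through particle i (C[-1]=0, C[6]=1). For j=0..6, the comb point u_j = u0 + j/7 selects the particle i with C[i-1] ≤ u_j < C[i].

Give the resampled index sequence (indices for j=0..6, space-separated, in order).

0 3 3 3 5 5 6

C = [2/11, 2/11, 2/11, 6/11, 13/22, 10/11, 1]
j=0: u_0=11/140 ∈ [0, 2/11) → index 0
j=1: u_1=31/140 ∈ [2/11, 6/11) → index 3
j=2: u_2=51/140 ∈ [2/11, 6/11) → index 3
j=3: u_3=71/140 ∈ [2/11, 6/11) → index 3
j=4: u_4=13/20 ∈ [13/22, 10/11) → index 5
j=5: u_5=111/140 ∈ [13/22, 10/11) → index 5
j=6: u_6=131/140 ∈ [10/11, 1) → index 6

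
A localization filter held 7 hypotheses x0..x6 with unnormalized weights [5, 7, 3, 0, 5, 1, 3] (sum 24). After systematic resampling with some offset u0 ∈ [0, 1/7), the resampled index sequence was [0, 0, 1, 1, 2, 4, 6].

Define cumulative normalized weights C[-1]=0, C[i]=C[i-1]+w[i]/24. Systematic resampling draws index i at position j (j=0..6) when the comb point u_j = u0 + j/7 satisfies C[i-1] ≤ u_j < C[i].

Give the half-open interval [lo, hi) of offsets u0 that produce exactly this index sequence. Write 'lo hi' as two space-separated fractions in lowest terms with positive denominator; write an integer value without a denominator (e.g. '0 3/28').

1/56 3/56

C = [5/24, 1/2, 5/8, 5/8, 5/6, 7/8, 1]
j=0 picked index 0: u0 ∈ [0, 5/24)
j=1 picked index 0: u0 ∈ [-1/7, 11/168)
j=2 picked index 1: u0 ∈ [-13/168, 3/14)
j=3 picked index 1: u0 ∈ [-37/168, 1/14)
j=4 picked index 2: u0 ∈ [-1/14, 3/56)
j=5 picked index 4: u0 ∈ [-5/56, 5/42)
j=6 picked index 6: u0 ∈ [1/56, 1/7)
intersection: [1/56, 3/56)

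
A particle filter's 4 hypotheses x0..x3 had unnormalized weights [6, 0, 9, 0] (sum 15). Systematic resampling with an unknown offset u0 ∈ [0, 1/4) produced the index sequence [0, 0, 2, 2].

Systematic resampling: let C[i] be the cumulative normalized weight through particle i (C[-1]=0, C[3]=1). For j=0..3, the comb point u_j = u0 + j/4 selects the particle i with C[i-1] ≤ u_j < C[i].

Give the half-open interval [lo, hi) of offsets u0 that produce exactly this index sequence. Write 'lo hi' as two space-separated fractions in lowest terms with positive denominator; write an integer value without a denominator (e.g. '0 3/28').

0 3/20

C = [2/5, 2/5, 1, 1]
j=0 picked index 0: u0 ∈ [0, 2/5)
j=1 picked index 0: u0 ∈ [-1/4, 3/20)
j=2 picked index 2: u0 ∈ [-1/10, 1/2)
j=3 picked index 2: u0 ∈ [-7/20, 1/4)
intersection: [0, 3/20)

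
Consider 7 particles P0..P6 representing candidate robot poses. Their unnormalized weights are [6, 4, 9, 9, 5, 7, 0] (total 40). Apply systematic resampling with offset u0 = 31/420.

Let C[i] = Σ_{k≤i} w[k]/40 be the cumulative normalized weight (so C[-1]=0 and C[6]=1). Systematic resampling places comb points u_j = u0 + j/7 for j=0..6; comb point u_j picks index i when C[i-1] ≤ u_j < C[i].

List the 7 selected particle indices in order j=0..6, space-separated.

C = [3/20, 1/4, 19/40, 7/10, 33/40, 1, 1]
j=0: u_0=31/420 ∈ [0, 3/20) → index 0
j=1: u_1=13/60 ∈ [3/20, 1/4) → index 1
j=2: u_2=151/420 ∈ [1/4, 19/40) → index 2
j=3: u_3=211/420 ∈ [19/40, 7/10) → index 3
j=4: u_4=271/420 ∈ [19/40, 7/10) → index 3
j=5: u_5=331/420 ∈ [7/10, 33/40) → index 4
j=6: u_6=391/420 ∈ [33/40, 1) → index 5

0 1 2 3 3 4 5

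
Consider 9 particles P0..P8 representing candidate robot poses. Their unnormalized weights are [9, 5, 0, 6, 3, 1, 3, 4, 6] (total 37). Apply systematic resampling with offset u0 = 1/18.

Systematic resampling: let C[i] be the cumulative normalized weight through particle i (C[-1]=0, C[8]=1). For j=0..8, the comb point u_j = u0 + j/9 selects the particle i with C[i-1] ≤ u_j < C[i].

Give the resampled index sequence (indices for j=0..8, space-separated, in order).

C = [9/37, 14/37, 14/37, 20/37, 23/37, 24/37, 27/37, 31/37, 1]
j=0: u_0=1/18 ∈ [0, 9/37) → index 0
j=1: u_1=1/6 ∈ [0, 9/37) → index 0
j=2: u_2=5/18 ∈ [9/37, 14/37) → index 1
j=3: u_3=7/18 ∈ [14/37, 20/37) → index 3
j=4: u_4=1/2 ∈ [14/37, 20/37) → index 3
j=5: u_5=11/18 ∈ [20/37, 23/37) → index 4
j=6: u_6=13/18 ∈ [24/37, 27/37) → index 6
j=7: u_7=5/6 ∈ [27/37, 31/37) → index 7
j=8: u_8=17/18 ∈ [31/37, 1) → index 8

0 0 1 3 3 4 6 7 8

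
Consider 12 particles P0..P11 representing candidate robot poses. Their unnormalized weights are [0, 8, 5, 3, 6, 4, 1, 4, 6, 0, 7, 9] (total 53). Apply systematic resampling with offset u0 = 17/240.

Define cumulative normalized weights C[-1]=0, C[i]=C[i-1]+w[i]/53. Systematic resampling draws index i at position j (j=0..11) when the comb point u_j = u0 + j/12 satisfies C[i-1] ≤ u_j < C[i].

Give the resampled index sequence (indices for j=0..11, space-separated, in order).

1 2 2 4 4 5 7 8 10 10 11 11

C = [0, 8/53, 13/53, 16/53, 22/53, 26/53, 27/53, 31/53, 37/53, 37/53, 44/53, 1]
j=0: u_0=17/240 ∈ [0, 8/53) → index 1
j=1: u_1=37/240 ∈ [8/53, 13/53) → index 2
j=2: u_2=19/80 ∈ [8/53, 13/53) → index 2
j=3: u_3=77/240 ∈ [16/53, 22/53) → index 4
j=4: u_4=97/240 ∈ [16/53, 22/53) → index 4
j=5: u_5=39/80 ∈ [22/53, 26/53) → index 5
j=6: u_6=137/240 ∈ [27/53, 31/53) → index 7
j=7: u_7=157/240 ∈ [31/53, 37/53) → index 8
j=8: u_8=59/80 ∈ [37/53, 44/53) → index 10
j=9: u_9=197/240 ∈ [37/53, 44/53) → index 10
j=10: u_10=217/240 ∈ [44/53, 1) → index 11
j=11: u_11=79/80 ∈ [44/53, 1) → index 11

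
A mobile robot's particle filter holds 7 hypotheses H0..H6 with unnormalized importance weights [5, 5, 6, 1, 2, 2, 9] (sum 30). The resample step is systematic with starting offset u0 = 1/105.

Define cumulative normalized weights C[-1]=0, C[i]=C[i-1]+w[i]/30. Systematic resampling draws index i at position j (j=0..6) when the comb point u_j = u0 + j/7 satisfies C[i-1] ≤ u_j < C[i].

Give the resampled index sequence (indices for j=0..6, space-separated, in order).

0 0 1 2 4 6 6

C = [1/6, 1/3, 8/15, 17/30, 19/30, 7/10, 1]
j=0: u_0=1/105 ∈ [0, 1/6) → index 0
j=1: u_1=16/105 ∈ [0, 1/6) → index 0
j=2: u_2=31/105 ∈ [1/6, 1/3) → index 1
j=3: u_3=46/105 ∈ [1/3, 8/15) → index 2
j=4: u_4=61/105 ∈ [17/30, 19/30) → index 4
j=5: u_5=76/105 ∈ [7/10, 1) → index 6
j=6: u_6=13/15 ∈ [7/10, 1) → index 6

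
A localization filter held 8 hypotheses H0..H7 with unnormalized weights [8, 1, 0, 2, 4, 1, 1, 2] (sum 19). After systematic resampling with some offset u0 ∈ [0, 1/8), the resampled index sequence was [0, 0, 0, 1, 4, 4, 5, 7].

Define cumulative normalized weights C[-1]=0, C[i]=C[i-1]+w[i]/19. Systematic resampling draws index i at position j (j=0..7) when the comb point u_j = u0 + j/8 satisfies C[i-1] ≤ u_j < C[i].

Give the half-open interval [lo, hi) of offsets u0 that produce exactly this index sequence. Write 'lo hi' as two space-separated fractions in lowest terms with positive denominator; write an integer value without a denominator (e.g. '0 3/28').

3/38 7/76

C = [8/19, 9/19, 9/19, 11/19, 15/19, 16/19, 17/19, 1]
j=0 picked index 0: u0 ∈ [0, 8/19)
j=1 picked index 0: u0 ∈ [-1/8, 45/152)
j=2 picked index 0: u0 ∈ [-1/4, 13/76)
j=3 picked index 1: u0 ∈ [7/152, 15/152)
j=4 picked index 4: u0 ∈ [3/38, 11/38)
j=5 picked index 4: u0 ∈ [-7/152, 25/152)
j=6 picked index 5: u0 ∈ [3/76, 7/76)
j=7 picked index 7: u0 ∈ [3/152, 1/8)
intersection: [3/38, 7/76)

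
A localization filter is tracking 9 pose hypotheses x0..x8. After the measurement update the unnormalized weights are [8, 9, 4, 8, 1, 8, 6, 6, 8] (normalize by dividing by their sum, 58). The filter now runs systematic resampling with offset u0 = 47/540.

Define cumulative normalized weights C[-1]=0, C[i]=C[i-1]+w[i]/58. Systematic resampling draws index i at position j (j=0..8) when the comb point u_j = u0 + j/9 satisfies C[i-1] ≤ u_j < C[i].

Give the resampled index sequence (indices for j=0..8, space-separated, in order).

0 1 2 3 5 5 6 8 8

C = [4/29, 17/58, 21/58, 1/2, 15/29, 19/29, 22/29, 25/29, 1]
j=0: u_0=47/540 ∈ [0, 4/29) → index 0
j=1: u_1=107/540 ∈ [4/29, 17/58) → index 1
j=2: u_2=167/540 ∈ [17/58, 21/58) → index 2
j=3: u_3=227/540 ∈ [21/58, 1/2) → index 3
j=4: u_4=287/540 ∈ [15/29, 19/29) → index 5
j=5: u_5=347/540 ∈ [15/29, 19/29) → index 5
j=6: u_6=407/540 ∈ [19/29, 22/29) → index 6
j=7: u_7=467/540 ∈ [25/29, 1) → index 8
j=8: u_8=527/540 ∈ [25/29, 1) → index 8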